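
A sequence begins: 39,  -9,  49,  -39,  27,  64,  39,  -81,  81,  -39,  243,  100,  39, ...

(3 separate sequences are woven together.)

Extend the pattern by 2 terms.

Read the sequence 3 terms at a time; column i is its own pattern.
Track A: 39, -39, 39, -39, 39 — oscillating between 39 and -39.
Track B: -9, 27, -81, 243 — geometric with ratio -3.
Track C: 49, 64, 81, 100 — perfect squares starting at 7².
Position 14 falls in track B as its term 5, giving -729.
Position 15 falls in track C as its term 5, giving 121.

-729, 121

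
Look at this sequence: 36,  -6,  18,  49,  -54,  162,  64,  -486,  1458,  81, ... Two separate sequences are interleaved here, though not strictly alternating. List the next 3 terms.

Reading positions in blocks of 3 reveals the pattern ABB — 2 tracks woven together.
Track A is 36, 49, 64, 81, which is consecutive squares n² from n = 6.
Track B is -6, 18, -54, 162, -486, 1458, which is geometric with ratio -3.
Position 11 falls in track B as its term 7, giving -4374.
Position 12 → track B, term 8 = 13122.
The 13th slot belongs to track A; its 5th term is 100.

-4374, 13122, 100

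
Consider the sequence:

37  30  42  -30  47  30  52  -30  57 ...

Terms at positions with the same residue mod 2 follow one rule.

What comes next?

30

Taking every 2nd term gives 2 separate tracks.
Subsequence A = 37, 42, 47, 52, 57: linear: a_n = 32 + 5·n.
Subsequence B = 30, -30, 30, -30: the oscillation 30·(−1)^(n+1).
Position 10 → subsequence B, term 5 = 30.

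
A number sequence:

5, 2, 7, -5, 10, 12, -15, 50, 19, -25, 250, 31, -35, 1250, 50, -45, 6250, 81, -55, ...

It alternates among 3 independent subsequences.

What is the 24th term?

212

Split by position mod 3: positions 1, 4, 7, … form one track, and each other residue class forms its own.
Stream A: 5, -5, -15, -25, -35, -45, -55 (arithmetic with common difference −10).
Stream B: 2, 10, 50, 250, 1250, 6250 (geometric with ratio 5).
Stream C: 7, 12, 19, 31, 50, 81 (a Fibonacci-like recurrence a_n = a_{n-1} + a_{n-2}).
Position 24 → stream C, term 8 = 212.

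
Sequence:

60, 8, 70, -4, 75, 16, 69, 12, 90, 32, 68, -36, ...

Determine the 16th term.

Read the sequence 4 terms at a time; column i is its own pattern.
Stream A is 60, 75, 90, which is adding 15 each time.
Stream B is 8, 16, 32, which is powers 2^3, 2^4, 2^5, ….
Stream C is 70, 69, 68, which is subtracting 1 each time.
Stream D is -4, 12, -36, which is multiplying by -3 each time.
Position 16 → stream D, term 4 = 108.

108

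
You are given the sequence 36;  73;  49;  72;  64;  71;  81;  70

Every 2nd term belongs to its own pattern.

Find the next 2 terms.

100, 69

The terms cycle through 2 interleaved subsequences.
Track A: 36, 49, 64, 81. Consecutive squares n² from n = 6.
Track B: 73, 72, 71, 70. Arithmetic with common difference −1.
Term 9 comes from track A (its 5th entry): 100.
Position 10 falls in track B as its term 5, giving 69.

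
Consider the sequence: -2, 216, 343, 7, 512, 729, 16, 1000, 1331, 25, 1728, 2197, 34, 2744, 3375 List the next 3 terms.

43, 4096, 4913

Positions follow the repeating pattern ABB; grouping by letter gives 2 tracks.
Track A is -2, 7, 16, 25, 34, which is arithmetic, step +9.
Track B is 216, 343, 512, 729, 1000, 1331, 1728, 2197, 2744, 3375, which is the cubes 6³, 7³, 8³, ….
Position 16 → track A, term 6 = 43.
Position 17 falls in track B as its term 11, giving 4096.
Position 18 falls in track B as its term 12, giving 4913.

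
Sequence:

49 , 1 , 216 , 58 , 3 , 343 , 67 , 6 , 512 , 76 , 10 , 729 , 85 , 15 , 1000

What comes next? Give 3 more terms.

Split by position mod 3 into 3 tracks.
Track A: 49, 58, 67, 76, 85 — linear: a_n = 40 + 9·n.
Track B: 1, 3, 6, 10, 15 — the triangular numbers T_1, T_2, ….
Track C: 216, 343, 512, 729, 1000 — consecutive cubes n³ from n = 6.
The 16th slot belongs to track A; its 6th term is 94.
Term 17 comes from track B (its 6th entry): 21.
Position 18 → track C, term 6 = 1331.

94, 21, 1331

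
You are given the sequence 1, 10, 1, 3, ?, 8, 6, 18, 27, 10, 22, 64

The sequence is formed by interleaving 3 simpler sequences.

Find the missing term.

14

Taking every 3rd term gives 3 separate tracks.
Stream A: 1, 3, 6, 10 (the triangular numbers T_1, T_2, …).
Stream B: 10, ?, 18, 22 (arithmetic with common difference +4).
Stream C: 1, 8, 27, 64 (consecutive cubes n³ from n = 1).
Filling stream B at index 2 by its rule yields 14.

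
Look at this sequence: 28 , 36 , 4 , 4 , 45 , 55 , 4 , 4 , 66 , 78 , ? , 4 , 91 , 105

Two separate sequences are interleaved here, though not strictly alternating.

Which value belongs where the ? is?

The slot pattern repeats as AABB (period 4), so there are 2 interleaved tracks.
Track A = 28, 36, 45, 55, 66, 78, 91, 105: triangular numbers starting at T_7.
Track B = 4, 4, 4, 4, ?, 4: constant 4.
So the missing entry in track B is 4.

4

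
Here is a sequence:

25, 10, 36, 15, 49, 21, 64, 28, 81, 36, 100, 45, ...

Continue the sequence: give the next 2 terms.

121, 55

Positions 1, 3, 5, … form one subsequence and positions 2, 4, 6, … form another.
Track A: 25, 36, 49, 64, 81, 100 (consecutive squares n² from n = 5).
Track B: 10, 15, 21, 28, 36, 45 (triangular numbers starting at T_4).
Term 13 comes from track A (its 7th entry): 121.
Position 14 → track B, term 7 = 55.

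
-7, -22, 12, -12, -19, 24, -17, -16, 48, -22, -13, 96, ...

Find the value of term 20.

The terms cycle through 3 interleaved subsequences.
Track A = -7, -12, -17, -22: arithmetic with common difference −5.
Track B = -22, -19, -16, -13: linear: a_n = -25 + 3·n.
Track C = 12, 24, 48, 96: geometric with ratio 2.
Position 20 → track B, term 7 = -4.

-4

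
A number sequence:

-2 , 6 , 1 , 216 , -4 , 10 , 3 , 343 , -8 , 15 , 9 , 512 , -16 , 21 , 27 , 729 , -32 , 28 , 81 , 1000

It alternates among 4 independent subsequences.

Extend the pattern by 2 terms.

-64, 36

Split by position mod 4: positions 1, 5, 9, … form one track, and each other residue class forms its own.
Track A = -2, -4, -8, -16, -32: geometric with ratio 2.
Track B = 6, 10, 15, 21, 28: the triangular numbers T_3, T_4, ….
Track C = 1, 3, 9, 27, 81: successive powers of 3.
Track D = 216, 343, 512, 729, 1000: the cubes 6³, 7³, 8³, ….
Position 21 → track A, term 6 = -64.
Position 22 falls in track B as its term 6, giving 36.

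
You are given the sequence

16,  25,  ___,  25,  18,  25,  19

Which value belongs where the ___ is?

17

Taking every 2nd term gives 2 separate tracks.
Subsequence A: 16, ?, 18, 19. Arithmetic, step +1.
Subsequence B: 25, 25, 25. The constant sequence 25.
So the missing entry in subsequence A is 17.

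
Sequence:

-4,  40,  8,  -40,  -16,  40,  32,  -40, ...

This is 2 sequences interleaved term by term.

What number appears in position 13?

-256

Positions 1, 3, 5, … form one subsequence and positions 2, 4, 6, … form another.
Stream A: -4, 8, -16, 32 — geometric with ratio -2.
Stream B: 40, -40, 40, -40 — alternating ±40.
Position 13 falls in stream A as its term 7, giving -256.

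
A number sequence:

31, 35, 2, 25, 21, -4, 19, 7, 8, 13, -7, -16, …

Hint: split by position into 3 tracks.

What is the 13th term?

The terms cycle through 3 interleaved subsequences.
Track A: 31, 25, 19, 13 — arithmetic, step −6.
Track B: 35, 21, 7, -7 — arithmetic with common difference −14.
Track C: 2, -4, 8, -16 — multiplying by -2 each time.
Position 13 falls in track A as its term 5, giving 7.

7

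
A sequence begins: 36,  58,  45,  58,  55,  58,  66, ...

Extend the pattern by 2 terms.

The terms cycle through 2 interleaved subsequences.
Stream A: 36, 45, 55, 66 (the triangular numbers T_8, T_9, …).
Stream B: 58, 58, 58 (always 58).
Term 8 comes from stream B (its 4th entry): 58.
Term 9 comes from stream A (its 5th entry): 78.

58, 78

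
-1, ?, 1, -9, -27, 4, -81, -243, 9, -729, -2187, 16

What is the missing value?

Reading positions in blocks of 3 reveals the pattern AAB — 2 tracks woven together.
Subsequence A = -1, ?, -9, -27, -81, -243, -729, -2187: geometric with ratio 3.
Subsequence B = 1, 4, 9, 16: the squares 1², 2², 3², ….
So the missing entry in subsequence A is -3.

-3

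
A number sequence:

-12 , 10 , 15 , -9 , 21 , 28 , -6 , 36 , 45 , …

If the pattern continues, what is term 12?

66

The slot pattern repeats as ABB (period 3), so there are 2 interleaved tracks.
Subsequence A: -12, -9, -6. Arithmetic, step +3.
Subsequence B: 10, 15, 21, 28, 36, 45. Triangular numbers n(n+1)/2 for n = 4, 5, ….
Position 12 → subsequence B, term 8 = 66.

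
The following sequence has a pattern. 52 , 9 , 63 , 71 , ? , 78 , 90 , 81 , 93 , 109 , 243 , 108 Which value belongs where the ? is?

27

Read the sequence 3 terms at a time; column i is its own pattern.
Stream A = 52, 71, 90, 109: arithmetic, step +19.
Stream B = 9, ?, 81, 243: geometric with ratio 3.
Stream C = 63, 78, 93, 108: arithmetic, step +15.
Stream B's pattern makes the blank 27.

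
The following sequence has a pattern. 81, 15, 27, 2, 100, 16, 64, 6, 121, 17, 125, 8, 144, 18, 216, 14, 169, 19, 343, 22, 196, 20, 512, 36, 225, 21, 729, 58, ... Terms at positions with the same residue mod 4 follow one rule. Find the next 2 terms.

256, 22

Split by position mod 4 into 4 tracks.
Subsequence A: 81, 100, 121, 144, 169, 196, 225 — consecutive squares n² from n = 9.
Subsequence B: 15, 16, 17, 18, 19, 20, 21 — adding 1 each time.
Subsequence C: 27, 64, 125, 216, 343, 512, 729 — consecutive cubes n³ from n = 3.
Subsequence D: 2, 6, 8, 14, 22, 36, 58 — a Fibonacci-like recurrence a_n = a_{n-1} + a_{n-2}.
Term 29 comes from subsequence A (its 8th entry): 256.
Position 30 → subsequence B, term 8 = 22.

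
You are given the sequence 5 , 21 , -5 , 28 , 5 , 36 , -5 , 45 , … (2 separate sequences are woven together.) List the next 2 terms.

5, 55

Taking every 2nd term gives 2 separate tracks.
Track A: 5, -5, 5, -5. Alternating ±5.
Track B: 21, 28, 36, 45. Triangular numbers starting at T_6.
Term 9 comes from track A (its 5th entry): 5.
Position 10 → track B, term 5 = 55.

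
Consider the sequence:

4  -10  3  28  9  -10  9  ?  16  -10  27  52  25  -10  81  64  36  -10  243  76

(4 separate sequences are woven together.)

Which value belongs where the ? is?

Split by position mod 4: positions 1, 5, 9, … form one track, and each other residue class forms its own.
Track A: 4, 9, 16, 25, 36 (the squares 2², 3², 4², …).
Track B: -10, -10, -10, -10, -10 (the constant sequence -10).
Track C: 3, 9, 27, 81, 243 (a geometric progression (common ratio 3)).
Track D: 28, ?, 52, 64, 76 (adding 12 each time).
Track D's pattern makes the blank 40.

40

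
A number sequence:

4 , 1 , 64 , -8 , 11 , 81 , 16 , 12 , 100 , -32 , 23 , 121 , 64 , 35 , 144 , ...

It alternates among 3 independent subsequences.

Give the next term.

Read the sequence 3 terms at a time; column i is its own pattern.
Stream A: 4, -8, 16, -32, 64. Multiplying by -2 each time.
Stream B: 1, 11, 12, 23, 35. A Fibonacci-like recurrence a_n = a_{n-1} + a_{n-2}.
Stream C: 64, 81, 100, 121, 144. Perfect squares starting at 8².
Term 16 comes from stream A (its 6th entry): -128.

-128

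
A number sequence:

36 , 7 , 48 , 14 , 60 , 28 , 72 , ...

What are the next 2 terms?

Split by position mod 2 into 2 tracks.
Subsequence A = 36, 48, 60, 72: arithmetic, step +12.
Subsequence B = 7, 14, 28: multiplying by 2 each time.
Term 8 comes from subsequence B (its 4th entry): 56.
Position 9 falls in subsequence A as its term 5, giving 84.

56, 84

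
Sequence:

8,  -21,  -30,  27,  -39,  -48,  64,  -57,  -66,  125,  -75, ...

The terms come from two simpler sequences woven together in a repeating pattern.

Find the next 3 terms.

Reading positions in blocks of 3 reveals the pattern ABB — 2 tracks woven together.
Track A: 8, 27, 64, 125. Consecutive cubes n³ from n = 2.
Track B: -21, -30, -39, -48, -57, -66, -75. Arithmetic, step −9.
Position 12 → track B, term 8 = -84.
Term 13 comes from track A (its 5th entry): 216.
Position 14 falls in track B as its term 9, giving -93.

-84, 216, -93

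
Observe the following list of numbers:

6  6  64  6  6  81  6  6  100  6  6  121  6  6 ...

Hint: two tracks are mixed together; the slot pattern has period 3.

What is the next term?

The slot pattern repeats as AAB (period 3), so there are 2 interleaved tracks.
Stream A = 6, 6, 6, 6, 6, 6, 6, 6, 6, 6: constant 6.
Stream B = 64, 81, 100, 121: consecutive squares n² from n = 8.
Position 15 falls in stream B as its term 5, giving 144.

144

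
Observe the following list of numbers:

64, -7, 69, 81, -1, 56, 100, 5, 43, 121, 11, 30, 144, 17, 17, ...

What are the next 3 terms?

Read the sequence 3 terms at a time; column i is its own pattern.
Track A: 64, 81, 100, 121, 144 (perfect squares starting at 8²).
Track B: -7, -1, 5, 11, 17 (arithmetic, step +6).
Track C: 69, 56, 43, 30, 17 (subtracting 13 each time).
Term 16 comes from track A (its 6th entry): 169.
Term 17 comes from track B (its 6th entry): 23.
Position 18 → track C, term 6 = 4.

169, 23, 4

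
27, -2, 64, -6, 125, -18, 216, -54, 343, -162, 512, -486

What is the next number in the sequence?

The terms cycle through 2 interleaved subsequences.
Track A = 27, 64, 125, 216, 343, 512: the cubes 3³, 4³, 5³, ….
Track B = -2, -6, -18, -54, -162, -486: a geometric progression (common ratio 3).
Position 13 falls in track A as its term 7, giving 729.

729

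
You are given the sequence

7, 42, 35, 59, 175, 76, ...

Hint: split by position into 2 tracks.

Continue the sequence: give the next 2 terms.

875, 93

Positions 1, 3, 5, … form one subsequence and positions 2, 4, 6, … form another.
Stream A: 7, 35, 175. Geometric, ×5 each step.
Stream B: 42, 59, 76. Linear: a_n = 25 + 17·n.
Term 7 comes from stream A (its 4th entry): 875.
Position 8 falls in stream B as its term 4, giving 93.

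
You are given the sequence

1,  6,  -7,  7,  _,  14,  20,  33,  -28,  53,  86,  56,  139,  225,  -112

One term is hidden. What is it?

13

The slot pattern repeats as AAB (period 3), so there are 2 interleaved tracks.
Track A: 1, 6, 7, ?, 20, 33, 53, 86, 139, 225. A Fibonacci-like recurrence a_n = a_{n-1} + a_{n-2}.
Track B: -7, 14, -28, 56, -112. Multiplying by -2 each time.
So the missing entry in track A is 13.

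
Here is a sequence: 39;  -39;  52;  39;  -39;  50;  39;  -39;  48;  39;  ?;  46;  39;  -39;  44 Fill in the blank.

The slot pattern repeats as AAB (period 3), so there are 2 interleaved tracks.
Track A: 39, -39, 39, -39, 39, -39, 39, ?, 39, -39 (the oscillation 39·(−1)^(n+1)).
Track B: 52, 50, 48, 46, 44 (linear: a_n = 54 − 2·n).
Filling track A at index 8 by its rule yields -39.

-39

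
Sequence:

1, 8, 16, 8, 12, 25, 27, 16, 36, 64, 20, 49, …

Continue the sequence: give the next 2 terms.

125, 24

Split by position mod 3: positions 1, 4, 7, … form one track, and each other residue class forms its own.
Stream A is 1, 8, 27, 64, which is the cubes 1³, 2³, 3³, ….
Stream B is 8, 12, 16, 20, which is arithmetic with common difference +4.
Stream C is 16, 25, 36, 49, which is consecutive squares n² from n = 4.
Term 13 comes from stream A (its 5th entry): 125.
Position 14 → stream B, term 5 = 24.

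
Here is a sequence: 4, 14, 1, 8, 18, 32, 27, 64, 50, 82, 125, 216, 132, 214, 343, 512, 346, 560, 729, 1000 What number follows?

The slot pattern repeats as AABB (period 4), so there are 2 interleaved tracks.
Track A = 4, 14, 18, 32, 50, 82, 132, 214, 346, 560: each term equals the sum of the previous two.
Track B = 1, 8, 27, 64, 125, 216, 343, 512, 729, 1000: consecutive cubes n³ from n = 1.
Position 21 → track A, term 11 = 906.

906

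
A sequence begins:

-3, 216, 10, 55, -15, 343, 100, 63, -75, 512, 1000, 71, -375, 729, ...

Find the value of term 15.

Split by position mod 4: positions 1, 5, 9, … form one track, and each other residue class forms its own.
Subsequence A: -3, -15, -75, -375 — geometric, ×5 each step.
Subsequence B: 216, 343, 512, 729 — consecutive cubes n³ from n = 6.
Subsequence C: 10, 100, 1000 — powers 10^1, 10^2, 10^3, ….
Subsequence D: 55, 63, 71 — linear: a_n = 47 + 8·n.
The 15th slot belongs to subsequence C; its 4th term is 10000.

10000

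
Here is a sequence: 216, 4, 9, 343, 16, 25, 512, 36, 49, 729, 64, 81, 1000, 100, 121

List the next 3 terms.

1331, 144, 169

Positions follow the repeating pattern ABB; grouping by letter gives 2 tracks.
Stream A = 216, 343, 512, 729, 1000: perfect cubes starting at 6³.
Stream B = 4, 9, 16, 25, 36, 49, 64, 81, 100, 121: the squares 2², 3², 4², ….
Position 16 falls in stream A as its term 6, giving 1331.
The 17th slot belongs to stream B; its 11th term is 144.
Position 18 falls in stream B as its term 12, giving 169.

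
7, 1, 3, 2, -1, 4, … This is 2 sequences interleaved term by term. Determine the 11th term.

-13

The terms cycle through 2 interleaved subsequences.
Subsequence A: 7, 3, -1 (subtracting 4 each time).
Subsequence B: 1, 2, 4 (powers 2^0, 2^1, 2^2, …).
Term 11 comes from subsequence A (its 6th entry): -13.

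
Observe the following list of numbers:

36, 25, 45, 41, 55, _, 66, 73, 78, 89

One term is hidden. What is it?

Split by position mod 2 into 2 tracks.
Track A is 36, 45, 55, 66, 78, which is the triangular numbers T_8, T_9, ….
Track B is 25, 41, ?, 73, 89, which is arithmetic with common difference +16.
So the missing entry in track B is 57.

57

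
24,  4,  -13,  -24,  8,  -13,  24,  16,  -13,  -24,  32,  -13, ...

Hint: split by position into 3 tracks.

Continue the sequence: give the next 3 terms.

24, 64, -13

The terms cycle through 3 interleaved subsequences.
Subsequence A: 24, -24, 24, -24 — oscillating between 24 and -24.
Subsequence B: 4, 8, 16, 32 — successive powers of 2.
Subsequence C: -13, -13, -13, -13 — the constant sequence -13.
Position 13 falls in subsequence A as its term 5, giving 24.
The 14th slot belongs to subsequence B; its 5th term is 64.
Position 15 falls in subsequence C as its term 5, giving -13.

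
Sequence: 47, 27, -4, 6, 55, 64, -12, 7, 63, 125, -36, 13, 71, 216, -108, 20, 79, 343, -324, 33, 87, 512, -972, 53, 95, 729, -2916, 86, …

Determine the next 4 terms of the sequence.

103, 1000, -8748, 139

Split by position mod 4: positions 1, 5, 9, … form one track, and each other residue class forms its own.
Subsequence A: 47, 55, 63, 71, 79, 87, 95 — arithmetic with common difference +8.
Subsequence B: 27, 64, 125, 216, 343, 512, 729 — consecutive cubes n³ from n = 3.
Subsequence C: -4, -12, -36, -108, -324, -972, -2916 — geometric, ×3 each step.
Subsequence D: 6, 7, 13, 20, 33, 53, 86 — a Fibonacci-like recurrence a_n = a_{n-1} + a_{n-2}.
Term 29 comes from subsequence A (its 8th entry): 103.
The 30th slot belongs to subsequence B; its 8th term is 1000.
The 31st slot belongs to subsequence C; its 8th term is -8748.
The 32nd slot belongs to subsequence D; its 8th term is 139.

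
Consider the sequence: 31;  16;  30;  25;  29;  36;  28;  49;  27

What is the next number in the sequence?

Positions 1, 3, 5, … form one subsequence and positions 2, 4, 6, … form another.
Track A = 31, 30, 29, 28, 27: arithmetic with common difference −1.
Track B = 16, 25, 36, 49: consecutive squares n² from n = 4.
The 10th slot belongs to track B; its 5th term is 64.

64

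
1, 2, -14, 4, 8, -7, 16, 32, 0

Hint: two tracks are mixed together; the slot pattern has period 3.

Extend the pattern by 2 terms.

64, 128

The slot pattern repeats as AAB (period 3), so there are 2 interleaved tracks.
Track A: 1, 2, 4, 8, 16, 32. Geometric with ratio 2.
Track B: -14, -7, 0. Arithmetic with common difference +7.
Position 10 falls in track A as its term 7, giving 64.
Term 11 comes from track A (its 8th entry): 128.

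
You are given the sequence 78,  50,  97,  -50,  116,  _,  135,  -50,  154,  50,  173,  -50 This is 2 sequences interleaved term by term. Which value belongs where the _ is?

Split by position mod 2 into 2 tracks.
Stream A: 78, 97, 116, 135, 154, 173 — arithmetic, step +19.
Stream B: 50, -50, ?, -50, 50, -50 — alternating ±50.
The gap is stream B's term 3; the rule gives 50.

50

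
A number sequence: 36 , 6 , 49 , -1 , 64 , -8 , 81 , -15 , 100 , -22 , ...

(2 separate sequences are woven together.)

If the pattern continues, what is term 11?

Positions 1, 3, 5, … form one subsequence and positions 2, 4, 6, … form another.
Subsequence A is 36, 49, 64, 81, 100, which is the squares 6², 7², 8², ….
Subsequence B is 6, -1, -8, -15, -22, which is subtracting 7 each time.
The 11th slot belongs to subsequence A; its 6th term is 121.

121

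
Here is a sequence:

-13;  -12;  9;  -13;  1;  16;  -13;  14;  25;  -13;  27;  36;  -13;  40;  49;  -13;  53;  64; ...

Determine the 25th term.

Split by position mod 3 into 3 tracks.
Subsequence A: -13, -13, -13, -13, -13, -13 (constant -13).
Subsequence B: -12, 1, 14, 27, 40, 53 (adding 13 each time).
Subsequence C: 9, 16, 25, 36, 49, 64 (consecutive squares n² from n = 3).
The 25th slot belongs to subsequence A; its 9th term is -13.

-13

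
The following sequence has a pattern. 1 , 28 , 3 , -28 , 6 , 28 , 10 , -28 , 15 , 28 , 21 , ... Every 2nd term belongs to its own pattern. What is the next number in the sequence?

-28

Odd-indexed and even-indexed terms follow separate rules.
Track A = 1, 3, 6, 10, 15, 21: the triangular numbers T_1, T_2, ….
Track B = 28, -28, 28, -28, 28: oscillating between 28 and -28.
Position 12 → track B, term 6 = -28.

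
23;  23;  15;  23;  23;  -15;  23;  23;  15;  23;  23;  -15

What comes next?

Reading positions in blocks of 3 reveals the pattern AAB — 2 tracks woven together.
Track A: 23, 23, 23, 23, 23, 23, 23, 23 — the constant sequence 23.
Track B: 15, -15, 15, -15 — oscillating between 15 and -15.
The 13th slot belongs to track A; its 9th term is 23.

23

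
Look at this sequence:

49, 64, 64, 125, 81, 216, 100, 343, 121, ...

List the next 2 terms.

Odd-indexed and even-indexed terms follow separate rules.
Subsequence A: 49, 64, 81, 100, 121 (the squares 7², 8², 9², …).
Subsequence B: 64, 125, 216, 343 (consecutive cubes n³ from n = 4).
Position 10 → subsequence B, term 5 = 512.
The 11th slot belongs to subsequence A; its 6th term is 144.

512, 144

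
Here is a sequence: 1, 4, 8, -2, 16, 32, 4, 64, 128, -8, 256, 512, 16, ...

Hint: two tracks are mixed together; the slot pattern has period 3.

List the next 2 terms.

1024, 2048

The slot pattern repeats as ABB (period 3), so there are 2 interleaved tracks.
Track A: 1, -2, 4, -8, 16. Multiplying by -2 each time.
Track B: 4, 8, 16, 32, 64, 128, 256, 512. Successive powers of 2.
Position 14 → track B, term 9 = 1024.
Term 15 comes from track B (its 10th entry): 2048.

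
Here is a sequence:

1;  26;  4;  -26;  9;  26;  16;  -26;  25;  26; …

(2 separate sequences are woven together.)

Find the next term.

Positions 1, 3, 5, … form one subsequence and positions 2, 4, 6, … form another.
Track A: 1, 4, 9, 16, 25 — consecutive squares n² from n = 1.
Track B: 26, -26, 26, -26, 26 — the oscillation 26·(−1)^(n+1).
Term 11 comes from track A (its 6th entry): 36.

36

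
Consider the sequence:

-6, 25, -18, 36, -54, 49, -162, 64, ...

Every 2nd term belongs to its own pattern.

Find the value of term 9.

Split by position mod 2 into 2 tracks.
Subsequence A: -6, -18, -54, -162. Geometric, ×3 each step.
Subsequence B: 25, 36, 49, 64. Perfect squares starting at 5².
The 9th slot belongs to subsequence A; its 5th term is -486.

-486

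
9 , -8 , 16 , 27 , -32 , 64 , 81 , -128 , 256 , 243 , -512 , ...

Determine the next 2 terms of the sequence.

1024, 729

Positions follow the repeating pattern ABB; grouping by letter gives 2 tracks.
Stream A is 9, 27, 81, 243, which is successive powers of 3.
Stream B is -8, 16, -32, 64, -128, 256, -512, which is a geometric progression (common ratio -2).
Position 12 falls in stream B as its term 8, giving 1024.
Position 13 → stream A, term 5 = 729.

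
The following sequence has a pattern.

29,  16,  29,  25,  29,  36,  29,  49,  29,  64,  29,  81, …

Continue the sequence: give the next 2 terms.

The terms cycle through 2 interleaved subsequences.
Track A: 29, 29, 29, 29, 29, 29. Always 29.
Track B: 16, 25, 36, 49, 64, 81. Consecutive squares n² from n = 4.
Term 13 comes from track A (its 7th entry): 29.
Position 14 falls in track B as its term 7, giving 100.

29, 100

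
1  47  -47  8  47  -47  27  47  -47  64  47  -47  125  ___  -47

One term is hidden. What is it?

Reading positions in blocks of 3 reveals the pattern ABB — 2 tracks woven together.
Subsequence A: 1, 8, 27, 64, 125 (consecutive cubes n³ from n = 1).
Subsequence B: 47, -47, 47, -47, 47, -47, 47, -47, ?, -47 (oscillating between 47 and -47).
The gap is subsequence B's term 9; the rule gives 47.

47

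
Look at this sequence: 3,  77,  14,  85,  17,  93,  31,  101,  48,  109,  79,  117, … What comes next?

Positions 1, 3, 5, … form one subsequence and positions 2, 4, 6, … form another.
Track A is 3, 14, 17, 31, 48, 79, which is each term equals the sum of the previous two.
Track B is 77, 85, 93, 101, 109, 117, which is arithmetic with common difference +8.
The 13th slot belongs to track A; its 7th term is 127.

127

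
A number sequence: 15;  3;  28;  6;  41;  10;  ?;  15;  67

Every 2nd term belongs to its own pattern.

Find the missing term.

Taking every 2nd term gives 2 separate tracks.
Track A: 15, 28, 41, ?, 67. Arithmetic, step +13.
Track B: 3, 6, 10, 15. The triangular numbers T_2, T_3, ….
So the missing entry in track A is 54.

54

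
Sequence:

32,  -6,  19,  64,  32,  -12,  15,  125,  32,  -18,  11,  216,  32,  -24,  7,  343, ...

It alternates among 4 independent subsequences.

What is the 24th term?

729

The terms cycle through 4 interleaved subsequences.
Track A is 32, 32, 32, 32, which is always 32.
Track B is -6, -12, -18, -24, which is arithmetic, step −6.
Track C is 19, 15, 11, 7, which is subtracting 4 each time.
Track D is 64, 125, 216, 343, which is consecutive cubes n³ from n = 4.
Position 24 → track D, term 6 = 729.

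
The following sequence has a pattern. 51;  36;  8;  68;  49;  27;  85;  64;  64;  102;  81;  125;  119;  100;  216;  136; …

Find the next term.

121

Taking every 3rd term gives 3 separate tracks.
Track A is 51, 68, 85, 102, 119, 136, which is arithmetic, step +17.
Track B is 36, 49, 64, 81, 100, which is consecutive squares n² from n = 6.
Track C is 8, 27, 64, 125, 216, which is the cubes 2³, 3³, 4³, ….
Position 17 falls in track B as its term 6, giving 121.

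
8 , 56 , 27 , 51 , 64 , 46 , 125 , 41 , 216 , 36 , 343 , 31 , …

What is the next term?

512

The terms cycle through 2 interleaved subsequences.
Stream A: 8, 27, 64, 125, 216, 343 (perfect cubes starting at 2³).
Stream B: 56, 51, 46, 41, 36, 31 (arithmetic with common difference −5).
Position 13 → stream A, term 7 = 512.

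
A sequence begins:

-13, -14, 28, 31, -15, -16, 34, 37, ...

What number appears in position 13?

Positions follow the repeating pattern AABB; grouping by letter gives 2 tracks.
Subsequence A: -13, -14, -15, -16 — linear: a_n = -12 − n.
Subsequence B: 28, 31, 34, 37 — adding 3 each time.
The 13th slot belongs to subsequence A; its 7th term is -19.

-19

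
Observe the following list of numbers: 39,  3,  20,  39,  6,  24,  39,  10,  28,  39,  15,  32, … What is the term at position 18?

Split by position mod 3 into 3 tracks.
Stream A is 39, 39, 39, 39, which is always 39.
Stream B is 3, 6, 10, 15, which is triangular numbers starting at T_2.
Stream C is 20, 24, 28, 32, which is linear: a_n = 16 + 4·n.
Position 18 → stream C, term 6 = 40.

40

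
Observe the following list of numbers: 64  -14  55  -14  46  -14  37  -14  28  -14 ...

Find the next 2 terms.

19, -14

The terms cycle through 2 interleaved subsequences.
Stream A: 64, 55, 46, 37, 28 (arithmetic, step −9).
Stream B: -14, -14, -14, -14, -14 (the constant sequence -14).
Term 11 comes from stream A (its 6th entry): 19.
Position 12 → stream B, term 6 = -14.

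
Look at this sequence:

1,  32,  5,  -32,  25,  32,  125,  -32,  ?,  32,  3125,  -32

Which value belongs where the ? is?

625

Taking every 2nd term gives 2 separate tracks.
Subsequence A: 1, 5, 25, 125, ?, 3125 (powers 5^0, 5^1, 5^2, …).
Subsequence B: 32, -32, 32, -32, 32, -32 (alternating ±32).
Filling subsequence A at index 5 by its rule yields 625.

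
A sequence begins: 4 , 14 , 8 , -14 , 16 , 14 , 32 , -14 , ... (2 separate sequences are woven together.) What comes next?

Split by position mod 2 into 2 tracks.
Track A: 4, 8, 16, 32 — successive powers of 2.
Track B: 14, -14, 14, -14 — alternating ±14.
Term 9 comes from track A (its 5th entry): 64.

64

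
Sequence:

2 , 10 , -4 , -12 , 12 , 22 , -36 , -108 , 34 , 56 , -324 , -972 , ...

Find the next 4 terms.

90, 146, -2916, -8748

Positions follow the repeating pattern AABB; grouping by letter gives 2 tracks.
Track A: 2, 10, 12, 22, 34, 56. Fibonacci-style (each term is the sum of the two before it).
Track B: -4, -12, -36, -108, -324, -972. A geometric progression (common ratio 3).
The 13th slot belongs to track A; its 7th term is 90.
Term 14 comes from track A (its 8th entry): 146.
Position 15 falls in track B as its term 7, giving -2916.
The 16th slot belongs to track B; its 8th term is -8748.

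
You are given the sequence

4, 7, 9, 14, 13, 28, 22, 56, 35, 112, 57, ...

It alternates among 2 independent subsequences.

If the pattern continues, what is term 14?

Taking every 2nd term gives 2 separate tracks.
Subsequence A is 4, 9, 13, 22, 35, 57, which is each term equals the sum of the previous two.
Subsequence B is 7, 14, 28, 56, 112, which is geometric, ×2 each step.
Term 14 comes from subsequence B (its 7th entry): 448.

448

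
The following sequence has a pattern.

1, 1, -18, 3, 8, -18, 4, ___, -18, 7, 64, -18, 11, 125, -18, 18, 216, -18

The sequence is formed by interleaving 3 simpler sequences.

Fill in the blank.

27

The terms cycle through 3 interleaved subsequences.
Stream A: 1, 3, 4, 7, 11, 18. Fibonacci-style (each term is the sum of the two before it).
Stream B: 1, 8, ?, 64, 125, 216. The cubes 1³, 2³, 3³, ….
Stream C: -18, -18, -18, -18, -18, -18. Constant -18.
Filling stream B at index 3 by its rule yields 27.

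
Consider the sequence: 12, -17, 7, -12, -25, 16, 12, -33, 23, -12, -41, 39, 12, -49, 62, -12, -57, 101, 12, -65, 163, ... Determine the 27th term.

Split by position mod 3: positions 1, 4, 7, … form one track, and each other residue class forms its own.
Subsequence A: 12, -12, 12, -12, 12, -12, 12 (oscillating between 12 and -12).
Subsequence B: -17, -25, -33, -41, -49, -57, -65 (arithmetic, step −8).
Subsequence C: 7, 16, 23, 39, 62, 101, 163 (a Fibonacci-like recurrence a_n = a_{n-1} + a_{n-2}).
Position 27 falls in subsequence C as its term 9, giving 427.

427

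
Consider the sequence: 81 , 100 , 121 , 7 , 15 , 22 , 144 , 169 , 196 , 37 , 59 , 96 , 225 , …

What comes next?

256

The slot pattern repeats as AAABBB (period 6), so there are 2 interleaved tracks.
Subsequence A is 81, 100, 121, 144, 169, 196, 225, which is consecutive squares n² from n = 9.
Subsequence B is 7, 15, 22, 37, 59, 96, which is Fibonacci-style (each term is the sum of the two before it).
Term 14 comes from subsequence A (its 8th entry): 256.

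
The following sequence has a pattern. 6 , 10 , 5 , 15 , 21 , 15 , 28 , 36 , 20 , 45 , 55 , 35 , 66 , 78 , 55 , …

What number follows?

91

The slot pattern repeats as AAB (period 3), so there are 2 interleaved tracks.
Subsequence A = 6, 10, 15, 21, 28, 36, 45, 55, 66, 78: triangular numbers n(n+1)/2 for n = 3, 4, ….
Subsequence B = 5, 15, 20, 35, 55: a Fibonacci-like recurrence a_n = a_{n-1} + a_{n-2}.
Position 16 → subsequence A, term 11 = 91.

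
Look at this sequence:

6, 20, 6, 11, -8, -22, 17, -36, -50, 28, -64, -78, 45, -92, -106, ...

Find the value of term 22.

191

Reading positions in blocks of 3 reveals the pattern ABB — 2 tracks woven together.
Subsequence A: 6, 11, 17, 28, 45. Fibonacci-style (each term is the sum of the two before it).
Subsequence B: 20, 6, -8, -22, -36, -50, -64, -78, -92, -106. Subtracting 14 each time.
Position 22 falls in subsequence A as its term 8, giving 191.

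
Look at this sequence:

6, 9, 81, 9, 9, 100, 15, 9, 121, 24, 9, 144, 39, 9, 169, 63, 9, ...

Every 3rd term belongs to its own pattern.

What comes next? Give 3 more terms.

196, 102, 9

Split by position mod 3 into 3 tracks.
Track A: 6, 9, 15, 24, 39, 63 — a Fibonacci-like recurrence a_n = a_{n-1} + a_{n-2}.
Track B: 9, 9, 9, 9, 9, 9 — constant 9.
Track C: 81, 100, 121, 144, 169 — consecutive squares n² from n = 9.
Position 18 → track C, term 6 = 196.
Term 19 comes from track A (its 7th entry): 102.
Position 20 falls in track B as its term 7, giving 9.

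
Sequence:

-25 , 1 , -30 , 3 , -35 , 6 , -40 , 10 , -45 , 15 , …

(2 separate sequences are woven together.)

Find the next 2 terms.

Taking every 2nd term gives 2 separate tracks.
Track A: -25, -30, -35, -40, -45 (linear: a_n = -20 − 5·n).
Track B: 1, 3, 6, 10, 15 (triangular numbers n(n+1)/2 for n = 1, 2, …).
Position 11 falls in track A as its term 6, giving -50.
Term 12 comes from track B (its 6th entry): 21.

-50, 21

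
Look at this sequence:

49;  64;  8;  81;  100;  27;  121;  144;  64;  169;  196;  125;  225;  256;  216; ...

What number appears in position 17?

Reading positions in blocks of 3 reveals the pattern AAB — 2 tracks woven together.
Track A = 49, 64, 81, 100, 121, 144, 169, 196, 225, 256: consecutive squares n² from n = 7.
Track B = 8, 27, 64, 125, 216: consecutive cubes n³ from n = 2.
The 17th slot belongs to track A; its 12th term is 324.

324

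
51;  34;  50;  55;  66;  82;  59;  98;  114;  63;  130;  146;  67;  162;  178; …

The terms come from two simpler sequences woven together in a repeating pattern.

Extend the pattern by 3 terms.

The slot pattern repeats as ABB (period 3), so there are 2 interleaved tracks.
Track A: 51, 55, 59, 63, 67 (linear: a_n = 47 + 4·n).
Track B: 34, 50, 66, 82, 98, 114, 130, 146, 162, 178 (adding 16 each time).
Position 16 → track A, term 6 = 71.
Position 17 falls in track B as its term 11, giving 194.
Position 18 falls in track B as its term 12, giving 210.

71, 194, 210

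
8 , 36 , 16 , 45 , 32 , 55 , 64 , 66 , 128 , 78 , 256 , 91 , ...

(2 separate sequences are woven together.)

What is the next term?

512

Positions 1, 3, 5, … form one subsequence and positions 2, 4, 6, … form another.
Track A: 8, 16, 32, 64, 128, 256 — powers 2^3, 2^4, 2^5, ….
Track B: 36, 45, 55, 66, 78, 91 — the triangular numbers T_8, T_9, ….
Position 13 → track A, term 7 = 512.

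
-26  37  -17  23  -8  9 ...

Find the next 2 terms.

1, -5

The terms cycle through 2 interleaved subsequences.
Track A: -26, -17, -8. Arithmetic with common difference +9.
Track B: 37, 23, 9. Arithmetic with common difference −14.
The 7th slot belongs to track A; its 4th term is 1.
Position 8 falls in track B as its term 4, giving -5.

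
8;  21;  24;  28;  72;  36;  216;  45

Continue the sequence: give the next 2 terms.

Split by position mod 2 into 2 tracks.
Track A: 8, 24, 72, 216. Multiplying by 3 each time.
Track B: 21, 28, 36, 45. The triangular numbers T_6, T_7, ….
The 9th slot belongs to track A; its 5th term is 648.
The 10th slot belongs to track B; its 5th term is 55.

648, 55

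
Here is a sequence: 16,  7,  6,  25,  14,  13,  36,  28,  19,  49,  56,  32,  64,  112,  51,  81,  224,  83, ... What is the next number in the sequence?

100

Taking every 3rd term gives 3 separate tracks.
Subsequence A = 16, 25, 36, 49, 64, 81: perfect squares starting at 4².
Subsequence B = 7, 14, 28, 56, 112, 224: a geometric progression (common ratio 2).
Subsequence C = 6, 13, 19, 32, 51, 83: each term equals the sum of the previous two.
Position 19 → subsequence A, term 7 = 100.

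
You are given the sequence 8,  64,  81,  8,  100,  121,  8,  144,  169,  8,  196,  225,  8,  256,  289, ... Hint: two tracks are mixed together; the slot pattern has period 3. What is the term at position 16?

Positions follow the repeating pattern ABB; grouping by letter gives 2 tracks.
Subsequence A = 8, 8, 8, 8, 8: the constant sequence 8.
Subsequence B = 64, 81, 100, 121, 144, 169, 196, 225, 256, 289: perfect squares starting at 8².
The 16th slot belongs to subsequence A; its 6th term is 8.

8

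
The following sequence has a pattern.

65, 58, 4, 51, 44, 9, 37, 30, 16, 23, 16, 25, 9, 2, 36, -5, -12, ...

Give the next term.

49

The slot pattern repeats as AAB (period 3), so there are 2 interleaved tracks.
Track A is 65, 58, 51, 44, 37, 30, 23, 16, 9, 2, -5, -12, which is linear: a_n = 72 − 7·n.
Track B is 4, 9, 16, 25, 36, which is the squares 2², 3², 4², ….
Position 18 → track B, term 6 = 49.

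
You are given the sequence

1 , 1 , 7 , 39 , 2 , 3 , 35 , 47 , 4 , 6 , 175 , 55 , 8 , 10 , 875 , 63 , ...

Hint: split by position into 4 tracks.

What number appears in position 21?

Split by position mod 4: positions 1, 5, 9, … form one track, and each other residue class forms its own.
Stream A: 1, 2, 4, 8 (powers 2^0, 2^1, 2^2, …).
Stream B: 1, 3, 6, 10 (triangular numbers starting at T_1).
Stream C: 7, 35, 175, 875 (a geometric progression (common ratio 5)).
Stream D: 39, 47, 55, 63 (arithmetic, step +8).
Position 21 → stream A, term 6 = 32.

32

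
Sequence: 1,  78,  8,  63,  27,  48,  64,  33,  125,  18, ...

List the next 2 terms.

216, 3

Odd-indexed and even-indexed terms follow separate rules.
Subsequence A: 1, 8, 27, 64, 125 — perfect cubes starting at 1³.
Subsequence B: 78, 63, 48, 33, 18 — subtracting 15 each time.
Position 11 falls in subsequence A as its term 6, giving 216.
The 12th slot belongs to subsequence B; its 6th term is 3.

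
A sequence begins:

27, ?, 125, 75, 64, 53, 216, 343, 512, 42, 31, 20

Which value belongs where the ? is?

The slot pattern repeats as AAABBB (period 6), so there are 2 interleaved tracks.
Track A: 27, ?, 125, 216, 343, 512 — perfect cubes starting at 3³.
Track B: 75, 64, 53, 42, 31, 20 — subtracting 11 each time.
The gap is track A's term 2; the rule gives 64.

64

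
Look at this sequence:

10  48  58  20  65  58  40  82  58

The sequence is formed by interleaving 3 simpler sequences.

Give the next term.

Split by position mod 3 into 3 tracks.
Track A = 10, 20, 40: geometric, ×2 each step.
Track B = 48, 65, 82: arithmetic, step +17.
Track C = 58, 58, 58: constant 58.
Position 10 falls in track A as its term 4, giving 80.

80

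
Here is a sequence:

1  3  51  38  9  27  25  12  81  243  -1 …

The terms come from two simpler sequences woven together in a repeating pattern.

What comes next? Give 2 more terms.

-14, 729

Reading positions in blocks of 4 reveals the pattern AABB — 2 tracks woven together.
Track A: 1, 3, 9, 27, 81, 243 (powers 3^0, 3^1, 3^2, …).
Track B: 51, 38, 25, 12, -1 (arithmetic, step −13).
Position 12 falls in track B as its term 6, giving -14.
Position 13 falls in track A as its term 7, giving 729.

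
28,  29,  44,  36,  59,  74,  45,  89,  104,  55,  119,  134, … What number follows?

66

Positions follow the repeating pattern ABB; grouping by letter gives 2 tracks.
Stream A: 28, 36, 45, 55. The triangular numbers T_7, T_8, ….
Stream B: 29, 44, 59, 74, 89, 104, 119, 134. Arithmetic with common difference +15.
Position 13 → stream A, term 5 = 66.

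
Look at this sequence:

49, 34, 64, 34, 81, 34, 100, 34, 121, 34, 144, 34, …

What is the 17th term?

Taking every 2nd term gives 2 separate tracks.
Stream A = 49, 64, 81, 100, 121, 144: perfect squares starting at 7².
Stream B = 34, 34, 34, 34, 34, 34: always 34.
The 17th slot belongs to stream A; its 9th term is 225.

225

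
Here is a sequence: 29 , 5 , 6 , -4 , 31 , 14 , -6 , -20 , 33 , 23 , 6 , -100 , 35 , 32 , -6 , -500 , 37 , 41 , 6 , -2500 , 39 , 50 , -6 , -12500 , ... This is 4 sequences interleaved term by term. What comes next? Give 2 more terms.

Split by position mod 4: positions 1, 5, 9, … form one track, and each other residue class forms its own.
Track A: 29, 31, 33, 35, 37, 39. Arithmetic, step +2.
Track B: 5, 14, 23, 32, 41, 50. Arithmetic, step +9.
Track C: 6, -6, 6, -6, 6, -6. The oscillation 6·(−1)^(n+1).
Track D: -4, -20, -100, -500, -2500, -12500. Geometric with ratio 5.
Term 25 comes from track A (its 7th entry): 41.
Term 26 comes from track B (its 7th entry): 59.

41, 59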